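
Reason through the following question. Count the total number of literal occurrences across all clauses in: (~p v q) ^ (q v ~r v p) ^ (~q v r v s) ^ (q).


Counting literals in each clause:
Clause 1: 2 literal(s)
Clause 2: 3 literal(s)
Clause 3: 3 literal(s)
Clause 4: 1 literal(s)
Total = 9

9


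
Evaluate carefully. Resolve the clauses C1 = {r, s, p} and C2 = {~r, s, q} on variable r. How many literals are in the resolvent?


Remove r from C1 and ~r from C2.
C1 remainder: {s, p}
C2 remainder: {s, q}
Union (resolvent): {p, q, s}
Resolvent has 3 literal(s).

3


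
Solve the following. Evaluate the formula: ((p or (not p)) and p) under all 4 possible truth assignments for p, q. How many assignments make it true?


Check all 4 assignments:
p=0, q=0: 0
p=0, q=1: 0
p=1, q=0: 1
p=1, q=1: 1
Count of True = 2

2


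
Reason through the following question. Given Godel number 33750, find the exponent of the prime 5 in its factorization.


Factorize 33750 by dividing by 5 repeatedly.
Division steps: 5 divides 33750 exactly 4 time(s).
Exponent of 5 = 4

4


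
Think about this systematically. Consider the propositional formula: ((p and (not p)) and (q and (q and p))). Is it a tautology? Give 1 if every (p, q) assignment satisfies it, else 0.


Check all 4 assignments:
p=0, q=0: 0
p=0, q=1: 0
p=1, q=0: 0
p=1, q=1: 0
Satisfying count = 0/4.
Tautology iff count = 4: no.

0


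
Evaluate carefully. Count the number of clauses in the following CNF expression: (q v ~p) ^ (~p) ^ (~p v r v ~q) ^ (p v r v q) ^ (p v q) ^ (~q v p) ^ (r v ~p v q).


A CNF formula is a conjunction of clauses.
Clauses are separated by ^.
Counting the conjuncts: 7 clauses.

7


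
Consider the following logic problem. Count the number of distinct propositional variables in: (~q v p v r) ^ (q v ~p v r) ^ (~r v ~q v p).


Identify each variable that appears in the formula.
Variables found: p, q, r
Count = 3

3


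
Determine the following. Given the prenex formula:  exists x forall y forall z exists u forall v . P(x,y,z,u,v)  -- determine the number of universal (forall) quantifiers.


Quantifier prefix: exists x forall y forall z exists u forall v
Mark each quantifier type:
  E U U E U
Universal count = 3, Existential count = 2
Asked for universal (forall) quantifiers: 3

3


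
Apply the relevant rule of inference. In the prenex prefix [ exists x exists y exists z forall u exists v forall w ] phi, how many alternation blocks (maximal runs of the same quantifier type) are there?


Quantifier-type sequence: E E E A E A  (A=forall, E=exists)
Group into maximal same-type runs:
  Ex3 | Ax1 | Ex1 | Ax1
Number of blocks = 4

4


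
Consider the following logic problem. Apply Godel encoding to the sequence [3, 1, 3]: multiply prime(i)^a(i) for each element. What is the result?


Encode each element as an exponent of the corresponding prime:
  2^3 = 8
  3^1 = 3
  5^3 = 125
Product = 8 * 3 * 125 = 3000

3000


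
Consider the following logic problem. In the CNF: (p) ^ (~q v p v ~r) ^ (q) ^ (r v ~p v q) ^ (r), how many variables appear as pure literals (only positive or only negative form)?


Check each variable for pure literal status:
p: mixed (not pure)
q: mixed (not pure)
r: mixed (not pure)
Pure literal count = 0

0


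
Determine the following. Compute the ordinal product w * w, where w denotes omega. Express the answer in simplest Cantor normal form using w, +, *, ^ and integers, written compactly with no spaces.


Compute w * w.
Ordinal * is associative and left-distributive over +, but NOT commutative; for finite n>1, n*w = w but w*n stays w*n.
w * w = w^2 by definition.
Result = w^2

w^2


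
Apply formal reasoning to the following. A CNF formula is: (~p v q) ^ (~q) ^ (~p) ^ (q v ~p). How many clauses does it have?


A CNF formula is a conjunction of clauses.
Clauses are separated by ^.
Counting the conjuncts: 4 clauses.

4


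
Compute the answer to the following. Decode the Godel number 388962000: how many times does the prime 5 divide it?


Factorize 388962000 by dividing by 5 repeatedly.
Division steps: 5 divides 388962000 exactly 3 time(s).
Exponent of 5 = 3

3


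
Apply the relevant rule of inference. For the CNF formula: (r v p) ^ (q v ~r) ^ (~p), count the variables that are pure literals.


Check each variable for pure literal status:
p: mixed (not pure)
q: pure positive
r: mixed (not pure)
Pure literal count = 1

1


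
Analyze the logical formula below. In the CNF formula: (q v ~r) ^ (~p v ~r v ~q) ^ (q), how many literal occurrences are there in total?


Counting literals in each clause:
Clause 1: 2 literal(s)
Clause 2: 3 literal(s)
Clause 3: 1 literal(s)
Total = 6

6


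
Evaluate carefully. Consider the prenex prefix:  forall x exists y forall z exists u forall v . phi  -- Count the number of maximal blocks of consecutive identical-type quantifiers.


Quantifier-type sequence: A E A E A  (A=forall, E=exists)
Group into maximal same-type runs:
  Ax1 | Ex1 | Ax1 | Ex1 | Ax1
Number of blocks = 5

5


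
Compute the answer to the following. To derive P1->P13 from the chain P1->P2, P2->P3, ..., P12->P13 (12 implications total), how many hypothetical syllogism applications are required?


With 12 implications in a chain connecting 13 propositions:
P1->P2, P2->P3, ..., P12->P13
Steps needed = (number of implications) - 1 = 12 - 1 = 11

11


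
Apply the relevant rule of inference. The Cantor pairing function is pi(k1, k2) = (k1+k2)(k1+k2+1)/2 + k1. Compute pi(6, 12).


k1 + k2 = 18
(k1+k2)(k1+k2+1)/2 = 18 * 19 / 2 = 171
pi = 171 + 6 = 177

177


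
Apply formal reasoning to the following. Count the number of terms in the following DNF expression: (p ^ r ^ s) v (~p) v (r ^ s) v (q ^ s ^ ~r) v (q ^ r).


A DNF formula is a disjunction of terms (conjunctions).
Terms are separated by v.
Counting the disjuncts: 5 terms.

5


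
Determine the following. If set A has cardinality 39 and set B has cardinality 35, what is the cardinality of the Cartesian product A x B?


The Cartesian product A x B contains all ordered pairs (a, b).
|A x B| = |A| * |B| = 39 * 35 = 1365

1365


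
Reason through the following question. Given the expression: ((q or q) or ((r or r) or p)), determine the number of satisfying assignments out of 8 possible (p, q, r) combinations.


Check all 8 assignments:
p=0, q=0, r=0: 0
p=0, q=0, r=1: 1
p=0, q=1, r=0: 1
p=0, q=1, r=1: 1
p=1, q=0, r=0: 1
p=1, q=0, r=1: 1
p=1, q=1, r=0: 1
p=1, q=1, r=1: 1
Count of True = 7

7


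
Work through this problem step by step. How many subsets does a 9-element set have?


The power set of a set with n elements has 2^n elements.
|P(S)| = 2^9 = 512

512


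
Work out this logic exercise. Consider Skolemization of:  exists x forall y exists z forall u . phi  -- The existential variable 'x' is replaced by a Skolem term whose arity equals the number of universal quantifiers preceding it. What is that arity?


Quantifier prefix: exists x forall y exists z forall u
'x' is existentially quantified at position 1.
No universal quantifiers precede it.
Skolem function arity = 0 (a Skolem constant)

0


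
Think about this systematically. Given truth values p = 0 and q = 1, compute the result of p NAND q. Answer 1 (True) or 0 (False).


p = 0, q = 1
Operation: p NAND q
Evaluate: 0 NAND 1 = 1

1


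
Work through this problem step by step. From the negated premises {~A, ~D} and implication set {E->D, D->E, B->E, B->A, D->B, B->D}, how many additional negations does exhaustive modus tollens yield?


Initial negated facts: {~A, ~D}
Apply modus tollens to closure:
  ~D and E->D  =>  ~E
  ~E and B->E  =>  ~B
Final negated: {~A, ~B, ~D, ~E}
New negations: {~B, ~E}
Count = 2

2


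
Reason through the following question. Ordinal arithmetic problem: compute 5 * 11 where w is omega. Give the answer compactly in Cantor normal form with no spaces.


Compute 5 * 11.
Ordinal * is associative and left-distributive over +, but NOT commutative; for finite n>1, n*w = w but w*n stays w*n.
Both finite; ordinal * agrees with natural *: 5 * 11 = 55.
Result = 55

55


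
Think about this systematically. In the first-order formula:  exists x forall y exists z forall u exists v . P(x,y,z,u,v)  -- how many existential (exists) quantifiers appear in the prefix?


Quantifier prefix: exists x forall y exists z forall u exists v
Mark each quantifier type:
  E U E U E
Universal count = 2, Existential count = 3
Asked for existential (exists) quantifiers: 3

3


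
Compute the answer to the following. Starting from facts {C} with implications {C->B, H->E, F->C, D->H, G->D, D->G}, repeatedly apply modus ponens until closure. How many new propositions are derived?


Initial facts: {C}
Apply modus ponens to closure:
  C and C->B  =>  B
Final known: {B, C}
New propositions: {B}
Count = 1

1


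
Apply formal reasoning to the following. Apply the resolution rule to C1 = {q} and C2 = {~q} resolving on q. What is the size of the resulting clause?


Remove q from C1 and ~q from C2.
C1 remainder: {}
C2 remainder: {}
Union (resolvent): {} (empty clause)
Resolvent has 0 literal(s).

0


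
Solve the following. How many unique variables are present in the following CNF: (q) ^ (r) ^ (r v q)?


Identify each variable that appears in the formula.
Variables found: q, r
Count = 2

2


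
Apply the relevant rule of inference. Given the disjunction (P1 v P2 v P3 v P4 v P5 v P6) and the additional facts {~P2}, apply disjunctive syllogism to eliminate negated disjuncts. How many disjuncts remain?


Original disjuncts (6): P1, P2, P3, P4, P5, P6
Negated (eliminate): ~P2
Remaining disjuncts: P1, P3, P4, P5, P6
Count = 6 - 1 = 5

5


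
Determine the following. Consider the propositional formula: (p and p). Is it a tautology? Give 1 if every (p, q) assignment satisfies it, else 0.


Check all 4 assignments:
p=0, q=0: 0
p=0, q=1: 0
p=1, q=0: 1
p=1, q=1: 1
Satisfying count = 2/4.
Tautology iff count = 4: no.

0


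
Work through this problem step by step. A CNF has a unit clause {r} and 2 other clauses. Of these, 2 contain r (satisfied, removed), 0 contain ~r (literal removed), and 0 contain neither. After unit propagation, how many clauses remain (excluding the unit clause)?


Satisfied (removed): 2
Shortened (remain): 0
Unchanged (remain): 0
Remaining = 0 + 0 = 0

0


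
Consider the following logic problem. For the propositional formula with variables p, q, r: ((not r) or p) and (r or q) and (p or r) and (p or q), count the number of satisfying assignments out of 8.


Evaluate all 8 assignments for p, q, r:
p=0, q=0, r=0: 0
p=0, q=0, r=1: 0
p=0, q=1, r=0: 0
p=0, q=1, r=1: 0
p=1, q=0, r=0: 0
p=1, q=0, r=1: 1
p=1, q=1, r=0: 1
p=1, q=1, r=1: 1
Satisfying count = 3

3


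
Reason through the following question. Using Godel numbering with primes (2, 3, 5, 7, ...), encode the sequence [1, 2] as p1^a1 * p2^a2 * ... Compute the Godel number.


Encode each element as an exponent of the corresponding prime:
  2^1 = 2
  3^2 = 9
Product = 2 * 9 = 18

18


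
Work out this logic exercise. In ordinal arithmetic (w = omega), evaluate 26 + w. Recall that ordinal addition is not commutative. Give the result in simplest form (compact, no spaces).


Compute 26 + w.
Ordinal + is associative but NOT commutative; for finite n>0, n + w = w but w + n stays w+n.
Any finite left addend is absorbed by w on the right: 26 + w = w.
Result = w

w


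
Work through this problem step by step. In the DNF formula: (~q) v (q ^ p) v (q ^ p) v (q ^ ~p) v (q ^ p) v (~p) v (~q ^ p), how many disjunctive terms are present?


A DNF formula is a disjunction of terms (conjunctions).
Terms are separated by v.
Counting the disjuncts: 7 terms.

7


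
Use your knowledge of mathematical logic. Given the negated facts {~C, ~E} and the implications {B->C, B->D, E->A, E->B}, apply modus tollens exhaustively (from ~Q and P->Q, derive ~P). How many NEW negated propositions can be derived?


Initial negated facts: {~C, ~E}
Apply modus tollens to closure:
  ~C and B->C  =>  ~B
Final negated: {~B, ~C, ~E}
New negations: {~B}
Count = 1

1


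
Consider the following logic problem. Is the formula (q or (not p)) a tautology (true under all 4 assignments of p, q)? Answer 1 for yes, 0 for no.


Check all 4 assignments:
p=0, q=0: 1
p=0, q=1: 1
p=1, q=0: 0
p=1, q=1: 1
Satisfying count = 3/4.
Tautology iff count = 4: no.

0


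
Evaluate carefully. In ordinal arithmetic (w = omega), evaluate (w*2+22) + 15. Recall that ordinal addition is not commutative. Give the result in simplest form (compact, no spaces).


Compute (w*2+22) + 15.
Ordinal + is associative but NOT commutative; for finite n>0, n + w = w but w + n stays w+n.
By associativity: (w*2+22) + 15 = w*2 + (22+15) = w*2+37.
Result = w*2+37

w*2+37


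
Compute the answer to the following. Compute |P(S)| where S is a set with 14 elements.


The power set of a set with n elements has 2^n elements.
|P(S)| = 2^14 = 16384

16384


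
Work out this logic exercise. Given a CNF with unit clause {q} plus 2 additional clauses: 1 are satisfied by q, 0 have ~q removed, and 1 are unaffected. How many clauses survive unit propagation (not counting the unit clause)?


Satisfied (removed): 1
Shortened (remain): 0
Unchanged (remain): 1
Remaining = 0 + 1 = 1

1


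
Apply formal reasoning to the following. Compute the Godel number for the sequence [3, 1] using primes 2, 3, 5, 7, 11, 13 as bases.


Encode each element as an exponent of the corresponding prime:
  2^3 = 8
  3^1 = 3
Product = 8 * 3 = 24

24


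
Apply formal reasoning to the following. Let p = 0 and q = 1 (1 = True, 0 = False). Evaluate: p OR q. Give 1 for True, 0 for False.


p = 0, q = 1
Operation: p OR q
Evaluate: 0 OR 1 = 1

1


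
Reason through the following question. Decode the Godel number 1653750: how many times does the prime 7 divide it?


Factorize 1653750 by dividing by 7 repeatedly.
Division steps: 7 divides 1653750 exactly 2 time(s).
Exponent of 7 = 2

2


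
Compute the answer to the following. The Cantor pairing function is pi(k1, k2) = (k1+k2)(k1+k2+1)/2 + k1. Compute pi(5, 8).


k1 + k2 = 13
(k1+k2)(k1+k2+1)/2 = 13 * 14 / 2 = 91
pi = 91 + 5 = 96

96


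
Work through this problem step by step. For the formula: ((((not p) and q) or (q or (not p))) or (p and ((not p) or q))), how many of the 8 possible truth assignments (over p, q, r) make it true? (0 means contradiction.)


Check all 8 assignments:
p=0, q=0, r=0: 1
p=0, q=0, r=1: 1
p=0, q=1, r=0: 1
p=0, q=1, r=1: 1
p=1, q=0, r=0: 0
p=1, q=0, r=1: 0
p=1, q=1, r=0: 1
p=1, q=1, r=1: 1
Count of True = 6

6


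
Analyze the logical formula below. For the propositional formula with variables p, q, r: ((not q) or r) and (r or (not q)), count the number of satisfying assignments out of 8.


Evaluate all 8 assignments for p, q, r:
p=0, q=0, r=0: 1
p=0, q=0, r=1: 1
p=0, q=1, r=0: 0
p=0, q=1, r=1: 1
p=1, q=0, r=0: 1
p=1, q=0, r=1: 1
p=1, q=1, r=0: 0
p=1, q=1, r=1: 1
Satisfying count = 6

6


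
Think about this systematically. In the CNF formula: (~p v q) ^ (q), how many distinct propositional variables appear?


Identify each variable that appears in the formula.
Variables found: p, q
Count = 2

2


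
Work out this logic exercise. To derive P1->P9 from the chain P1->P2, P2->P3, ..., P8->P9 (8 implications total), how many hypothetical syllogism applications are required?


With 8 implications in a chain connecting 9 propositions:
P1->P2, P2->P3, ..., P8->P9
Steps needed = (number of implications) - 1 = 8 - 1 = 7

7


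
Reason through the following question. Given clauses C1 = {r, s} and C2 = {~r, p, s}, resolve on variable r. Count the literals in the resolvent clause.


Remove r from C1 and ~r from C2.
C1 remainder: {s}
C2 remainder: {p, s}
Union (resolvent): {p, s}
Resolvent has 2 literal(s).

2


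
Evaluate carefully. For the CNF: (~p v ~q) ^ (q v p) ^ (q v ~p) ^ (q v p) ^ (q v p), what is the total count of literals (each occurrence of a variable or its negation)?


Counting literals in each clause:
Clause 1: 2 literal(s)
Clause 2: 2 literal(s)
Clause 3: 2 literal(s)
Clause 4: 2 literal(s)
Clause 5: 2 literal(s)
Total = 10

10


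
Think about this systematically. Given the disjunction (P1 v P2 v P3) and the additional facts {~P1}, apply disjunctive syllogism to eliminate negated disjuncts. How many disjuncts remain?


Original disjuncts (3): P1, P2, P3
Negated (eliminate): ~P1
Remaining disjuncts: P2, P3
Count = 3 - 1 = 2

2


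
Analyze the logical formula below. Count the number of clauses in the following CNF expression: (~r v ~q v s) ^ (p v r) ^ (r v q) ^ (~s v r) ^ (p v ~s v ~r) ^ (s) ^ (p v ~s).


A CNF formula is a conjunction of clauses.
Clauses are separated by ^.
Counting the conjuncts: 7 clauses.

7


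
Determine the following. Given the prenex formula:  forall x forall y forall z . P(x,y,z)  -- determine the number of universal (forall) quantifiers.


Quantifier prefix: forall x forall y forall z
Mark each quantifier type:
  U U U
Universal count = 3, Existential count = 0
Asked for universal (forall) quantifiers: 3

3


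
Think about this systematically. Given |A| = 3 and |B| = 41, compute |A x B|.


The Cartesian product A x B contains all ordered pairs (a, b).
|A x B| = |A| * |B| = 3 * 41 = 123

123


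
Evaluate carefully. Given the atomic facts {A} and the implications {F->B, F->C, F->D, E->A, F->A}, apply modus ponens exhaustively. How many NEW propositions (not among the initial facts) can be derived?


Initial facts: {A}
Apply modus ponens to closure:
  (no implication fires)
Final known: {A}
New propositions: {(none)}
Count = 0

0


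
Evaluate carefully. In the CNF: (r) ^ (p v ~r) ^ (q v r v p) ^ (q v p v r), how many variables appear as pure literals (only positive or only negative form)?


Check each variable for pure literal status:
p: pure positive
q: pure positive
r: mixed (not pure)
Pure literal count = 2

2


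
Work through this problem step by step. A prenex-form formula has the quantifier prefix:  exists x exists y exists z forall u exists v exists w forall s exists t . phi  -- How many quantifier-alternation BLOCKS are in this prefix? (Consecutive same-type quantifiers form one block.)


Quantifier-type sequence: E E E A E E A E  (A=forall, E=exists)
Group into maximal same-type runs:
  Ex3 | Ax1 | Ex2 | Ax1 | Ex1
Number of blocks = 5

5


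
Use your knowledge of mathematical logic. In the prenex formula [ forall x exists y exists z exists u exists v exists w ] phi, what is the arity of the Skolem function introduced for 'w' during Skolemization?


Quantifier prefix: forall x exists y exists z exists u exists v exists w
'w' is existentially quantified at position 6.
Universal variables preceding it: x
Skolem function arity = 1

1


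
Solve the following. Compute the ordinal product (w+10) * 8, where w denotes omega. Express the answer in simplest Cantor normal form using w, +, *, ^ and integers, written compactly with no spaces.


Compute (w+10) * 8.
Ordinal * is associative and left-distributive over +, but NOT commutative; for finite n>1, n*w = w but w*n stays w*n.
(w+10) * 8 = (w+10) repeated 8 times. Each intermediate +10 is absorbed by the following w; only the last survives: w*8+10.
Result = w*8+10

w*8+10


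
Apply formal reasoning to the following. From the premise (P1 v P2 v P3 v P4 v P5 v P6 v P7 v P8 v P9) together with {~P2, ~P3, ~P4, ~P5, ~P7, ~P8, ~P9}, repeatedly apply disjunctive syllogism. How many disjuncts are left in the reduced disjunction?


Original disjuncts (9): P1, P2, P3, P4, P5, P6, P7, P8, P9
Negated (eliminate): ~P2, ~P3, ~P4, ~P5, ~P7, ~P8, ~P9
Remaining disjuncts: P1, P6
Count = 9 - 7 = 2

2


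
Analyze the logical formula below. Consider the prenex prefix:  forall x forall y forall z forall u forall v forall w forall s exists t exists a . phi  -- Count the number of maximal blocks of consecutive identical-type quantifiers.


Quantifier-type sequence: A A A A A A A E E  (A=forall, E=exists)
Group into maximal same-type runs:
  Ax7 | Ex2
Number of blocks = 2

2


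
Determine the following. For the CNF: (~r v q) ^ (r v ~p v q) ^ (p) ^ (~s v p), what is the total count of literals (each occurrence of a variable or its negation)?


Counting literals in each clause:
Clause 1: 2 literal(s)
Clause 2: 3 literal(s)
Clause 3: 1 literal(s)
Clause 4: 2 literal(s)
Total = 8

8


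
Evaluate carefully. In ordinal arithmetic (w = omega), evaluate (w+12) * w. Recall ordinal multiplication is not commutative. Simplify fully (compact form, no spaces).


Compute (w+12) * w.
Ordinal * is associative and left-distributive over +, but NOT commutative; for finite n>1, n*w = w but w*n stays w*n.
(w+12) * w = sup{(w+12)*k : k<w} = sup{w*k+12} = w^2 (the +12 tail is absorbed in the limit).
Result = w^2

w^2


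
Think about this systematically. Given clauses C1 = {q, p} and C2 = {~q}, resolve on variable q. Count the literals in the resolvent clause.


Remove q from C1 and ~q from C2.
C1 remainder: {p}
C2 remainder: {}
Union (resolvent): {p}
Resolvent has 1 literal(s).

1


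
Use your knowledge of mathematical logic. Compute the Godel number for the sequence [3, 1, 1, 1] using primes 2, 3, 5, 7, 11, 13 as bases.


Encode each element as an exponent of the corresponding prime:
  2^3 = 8
  3^1 = 3
  5^1 = 5
  7^1 = 7
Product = 8 * 3 * 5 * 7 = 840

840


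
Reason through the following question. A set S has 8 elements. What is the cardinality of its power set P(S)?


The power set of a set with n elements has 2^n elements.
|P(S)| = 2^8 = 256

256


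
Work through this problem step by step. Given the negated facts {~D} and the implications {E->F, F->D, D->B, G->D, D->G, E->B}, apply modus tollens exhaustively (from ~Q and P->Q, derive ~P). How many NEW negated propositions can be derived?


Initial negated facts: {~D}
Apply modus tollens to closure:
  ~D and F->D  =>  ~F
  ~D and G->D  =>  ~G
  ~F and E->F  =>  ~E
Final negated: {~D, ~E, ~F, ~G}
New negations: {~E, ~F, ~G}
Count = 3

3


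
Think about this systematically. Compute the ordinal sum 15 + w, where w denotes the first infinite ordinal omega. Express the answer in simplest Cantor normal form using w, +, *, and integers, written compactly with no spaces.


Compute 15 + w.
Ordinal + is associative but NOT commutative; for finite n>0, n + w = w but w + n stays w+n.
Any finite left addend is absorbed by w on the right: 15 + w = w.
Result = w

w


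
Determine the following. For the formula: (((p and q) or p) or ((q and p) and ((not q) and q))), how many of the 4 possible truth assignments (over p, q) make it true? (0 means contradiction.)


Check all 4 assignments:
p=0, q=0: 0
p=0, q=1: 0
p=1, q=0: 1
p=1, q=1: 1
Count of True = 2

2


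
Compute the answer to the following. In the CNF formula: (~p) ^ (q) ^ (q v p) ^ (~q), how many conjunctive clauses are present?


A CNF formula is a conjunction of clauses.
Clauses are separated by ^.
Counting the conjuncts: 4 clauses.

4


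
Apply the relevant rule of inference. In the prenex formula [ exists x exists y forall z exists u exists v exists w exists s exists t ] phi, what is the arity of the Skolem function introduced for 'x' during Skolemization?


Quantifier prefix: exists x exists y forall z exists u exists v exists w exists s exists t
'x' is existentially quantified at position 1.
No universal quantifiers precede it.
Skolem function arity = 0 (a Skolem constant)

0


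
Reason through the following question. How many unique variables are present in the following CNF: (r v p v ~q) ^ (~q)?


Identify each variable that appears in the formula.
Variables found: p, q, r
Count = 3

3


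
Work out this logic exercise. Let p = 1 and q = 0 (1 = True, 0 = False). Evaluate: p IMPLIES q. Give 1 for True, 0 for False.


p = 1, q = 0
Operation: p IMPLIES q
Evaluate: 1 IMPLIES 0 = 0

0


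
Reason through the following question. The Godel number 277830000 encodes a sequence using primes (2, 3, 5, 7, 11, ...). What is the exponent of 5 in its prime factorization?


Factorize 277830000 by dividing by 5 repeatedly.
Division steps: 5 divides 277830000 exactly 4 time(s).
Exponent of 5 = 4

4


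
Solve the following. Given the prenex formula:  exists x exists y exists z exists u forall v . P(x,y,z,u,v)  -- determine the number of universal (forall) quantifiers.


Quantifier prefix: exists x exists y exists z exists u forall v
Mark each quantifier type:
  E E E E U
Universal count = 1, Existential count = 4
Asked for universal (forall) quantifiers: 1

1


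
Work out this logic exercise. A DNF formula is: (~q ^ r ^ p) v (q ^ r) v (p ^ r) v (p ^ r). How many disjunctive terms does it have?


A DNF formula is a disjunction of terms (conjunctions).
Terms are separated by v.
Counting the disjuncts: 4 terms.

4


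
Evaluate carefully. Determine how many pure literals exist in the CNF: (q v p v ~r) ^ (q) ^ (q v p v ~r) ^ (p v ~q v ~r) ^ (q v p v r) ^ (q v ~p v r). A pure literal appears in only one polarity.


Check each variable for pure literal status:
p: mixed (not pure)
q: mixed (not pure)
r: mixed (not pure)
Pure literal count = 0

0


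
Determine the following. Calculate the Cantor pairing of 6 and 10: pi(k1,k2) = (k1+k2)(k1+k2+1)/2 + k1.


k1 + k2 = 16
(k1+k2)(k1+k2+1)/2 = 16 * 17 / 2 = 136
pi = 136 + 6 = 142

142


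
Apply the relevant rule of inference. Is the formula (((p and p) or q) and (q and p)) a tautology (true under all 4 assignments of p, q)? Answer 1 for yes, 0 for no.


Check all 4 assignments:
p=0, q=0: 0
p=0, q=1: 0
p=1, q=0: 0
p=1, q=1: 1
Satisfying count = 1/4.
Tautology iff count = 4: no.

0


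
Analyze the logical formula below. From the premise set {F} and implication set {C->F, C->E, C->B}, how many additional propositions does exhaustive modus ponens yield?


Initial facts: {F}
Apply modus ponens to closure:
  (no implication fires)
Final known: {F}
New propositions: {(none)}
Count = 0

0


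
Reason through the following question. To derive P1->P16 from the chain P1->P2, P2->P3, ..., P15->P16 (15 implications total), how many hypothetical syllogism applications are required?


With 15 implications in a chain connecting 16 propositions:
P1->P2, P2->P3, ..., P15->P16
Steps needed = (number of implications) - 1 = 15 - 1 = 14

14


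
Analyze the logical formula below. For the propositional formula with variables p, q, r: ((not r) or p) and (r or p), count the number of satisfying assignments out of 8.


Evaluate all 8 assignments for p, q, r:
p=0, q=0, r=0: 0
p=0, q=0, r=1: 0
p=0, q=1, r=0: 0
p=0, q=1, r=1: 0
p=1, q=0, r=0: 1
p=1, q=0, r=1: 1
p=1, q=1, r=0: 1
p=1, q=1, r=1: 1
Satisfying count = 4

4


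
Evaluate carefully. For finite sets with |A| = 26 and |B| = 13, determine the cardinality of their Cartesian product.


The Cartesian product A x B contains all ordered pairs (a, b).
|A x B| = |A| * |B| = 26 * 13 = 338

338


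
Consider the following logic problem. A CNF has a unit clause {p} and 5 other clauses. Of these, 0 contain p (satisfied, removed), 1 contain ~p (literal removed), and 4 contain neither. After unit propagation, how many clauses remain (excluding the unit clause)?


Satisfied (removed): 0
Shortened (remain): 1
Unchanged (remain): 4
Remaining = 1 + 4 = 5

5


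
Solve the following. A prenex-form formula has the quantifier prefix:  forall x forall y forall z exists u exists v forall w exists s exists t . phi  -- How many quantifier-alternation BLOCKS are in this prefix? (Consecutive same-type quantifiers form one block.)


Quantifier-type sequence: A A A E E A E E  (A=forall, E=exists)
Group into maximal same-type runs:
  Ax3 | Ex2 | Ax1 | Ex2
Number of blocks = 4

4


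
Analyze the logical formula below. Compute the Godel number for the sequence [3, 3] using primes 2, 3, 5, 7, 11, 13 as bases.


Encode each element as an exponent of the corresponding prime:
  2^3 = 8
  3^3 = 27
Product = 8 * 27 = 216

216


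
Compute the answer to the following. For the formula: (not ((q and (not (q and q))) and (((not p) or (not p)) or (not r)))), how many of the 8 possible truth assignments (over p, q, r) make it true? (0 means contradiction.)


Check all 8 assignments:
p=0, q=0, r=0: 1
p=0, q=0, r=1: 1
p=0, q=1, r=0: 1
p=0, q=1, r=1: 1
p=1, q=0, r=0: 1
p=1, q=0, r=1: 1
p=1, q=1, r=0: 1
p=1, q=1, r=1: 1
Count of True = 8

8


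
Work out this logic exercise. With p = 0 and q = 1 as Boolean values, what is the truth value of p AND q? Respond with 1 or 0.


p = 0, q = 1
Operation: p AND q
Evaluate: 0 AND 1 = 0

0


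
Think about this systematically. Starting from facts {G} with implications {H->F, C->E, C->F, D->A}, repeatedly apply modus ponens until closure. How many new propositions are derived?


Initial facts: {G}
Apply modus ponens to closure:
  (no implication fires)
Final known: {G}
New propositions: {(none)}
Count = 0

0


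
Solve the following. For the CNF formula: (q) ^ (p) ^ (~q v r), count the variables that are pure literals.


Check each variable for pure literal status:
p: pure positive
q: mixed (not pure)
r: pure positive
Pure literal count = 2

2


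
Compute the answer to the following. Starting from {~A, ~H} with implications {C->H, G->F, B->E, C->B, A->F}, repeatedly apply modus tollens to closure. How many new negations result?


Initial negated facts: {~A, ~H}
Apply modus tollens to closure:
  ~H and C->H  =>  ~C
Final negated: {~A, ~C, ~H}
New negations: {~C}
Count = 1

1


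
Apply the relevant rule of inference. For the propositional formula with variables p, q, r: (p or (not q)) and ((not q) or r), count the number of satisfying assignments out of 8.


Evaluate all 8 assignments for p, q, r:
p=0, q=0, r=0: 1
p=0, q=0, r=1: 1
p=0, q=1, r=0: 0
p=0, q=1, r=1: 0
p=1, q=0, r=0: 1
p=1, q=0, r=1: 1
p=1, q=1, r=0: 0
p=1, q=1, r=1: 1
Satisfying count = 5

5


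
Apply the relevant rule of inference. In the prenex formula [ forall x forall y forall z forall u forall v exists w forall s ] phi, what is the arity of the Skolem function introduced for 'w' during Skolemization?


Quantifier prefix: forall x forall y forall z forall u forall v exists w forall s
'w' is existentially quantified at position 6.
Universal variables preceding it: x, y, z, u, v
Skolem function arity = 5

5


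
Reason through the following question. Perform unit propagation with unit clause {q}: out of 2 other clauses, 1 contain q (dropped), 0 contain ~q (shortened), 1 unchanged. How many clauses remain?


Satisfied (removed): 1
Shortened (remain): 0
Unchanged (remain): 1
Remaining = 0 + 1 = 1

1


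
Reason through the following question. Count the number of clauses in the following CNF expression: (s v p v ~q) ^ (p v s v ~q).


A CNF formula is a conjunction of clauses.
Clauses are separated by ^.
Counting the conjuncts: 2 clauses.

2


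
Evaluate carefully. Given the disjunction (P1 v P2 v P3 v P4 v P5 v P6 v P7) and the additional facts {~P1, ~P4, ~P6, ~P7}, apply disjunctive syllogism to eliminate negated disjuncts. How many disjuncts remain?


Original disjuncts (7): P1, P2, P3, P4, P5, P6, P7
Negated (eliminate): ~P1, ~P4, ~P6, ~P7
Remaining disjuncts: P2, P3, P5
Count = 7 - 4 = 3

3


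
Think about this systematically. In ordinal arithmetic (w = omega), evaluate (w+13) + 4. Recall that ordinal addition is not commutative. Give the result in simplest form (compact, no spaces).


Compute (w+13) + 4.
Ordinal + is associative but NOT commutative; for finite n>0, n + w = w but w + n stays w+n.
By associativity: (w+13) + 4 = w + (13+4) = w+17.
Result = w+17

w+17


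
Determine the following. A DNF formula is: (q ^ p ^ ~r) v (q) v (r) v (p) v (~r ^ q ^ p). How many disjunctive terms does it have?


A DNF formula is a disjunction of terms (conjunctions).
Terms are separated by v.
Counting the disjuncts: 5 terms.

5


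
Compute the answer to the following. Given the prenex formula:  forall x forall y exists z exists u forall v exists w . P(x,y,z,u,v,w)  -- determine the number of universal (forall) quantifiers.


Quantifier prefix: forall x forall y exists z exists u forall v exists w
Mark each quantifier type:
  U U E E U E
Universal count = 3, Existential count = 3
Asked for universal (forall) quantifiers: 3

3


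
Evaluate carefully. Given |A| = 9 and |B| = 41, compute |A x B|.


The Cartesian product A x B contains all ordered pairs (a, b).
|A x B| = |A| * |B| = 9 * 41 = 369

369


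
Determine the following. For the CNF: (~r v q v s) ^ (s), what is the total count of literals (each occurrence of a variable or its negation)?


Counting literals in each clause:
Clause 1: 3 literal(s)
Clause 2: 1 literal(s)
Total = 4

4


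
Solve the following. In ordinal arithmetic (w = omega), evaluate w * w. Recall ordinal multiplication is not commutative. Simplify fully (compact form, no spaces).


Compute w * w.
Ordinal * is associative and left-distributive over +, but NOT commutative; for finite n>1, n*w = w but w*n stays w*n.
w * w = w^2 by definition.
Result = w^2

w^2


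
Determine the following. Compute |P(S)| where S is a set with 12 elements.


The power set of a set with n elements has 2^n elements.
|P(S)| = 2^12 = 4096

4096


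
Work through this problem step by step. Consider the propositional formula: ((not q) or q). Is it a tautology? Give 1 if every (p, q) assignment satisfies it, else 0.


Check all 4 assignments:
p=0, q=0: 1
p=0, q=1: 1
p=1, q=0: 1
p=1, q=1: 1
Satisfying count = 4/4.
Tautology iff count = 4: yes.

1


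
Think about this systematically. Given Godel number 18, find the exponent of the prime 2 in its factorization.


Factorize 18 by dividing by 2 repeatedly.
Division steps: 2 divides 18 exactly 1 time(s).
Exponent of 2 = 1

1


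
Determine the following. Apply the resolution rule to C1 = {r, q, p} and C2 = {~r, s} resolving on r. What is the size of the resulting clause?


Remove r from C1 and ~r from C2.
C1 remainder: {q, p}
C2 remainder: {s}
Union (resolvent): {p, q, s}
Resolvent has 3 literal(s).

3


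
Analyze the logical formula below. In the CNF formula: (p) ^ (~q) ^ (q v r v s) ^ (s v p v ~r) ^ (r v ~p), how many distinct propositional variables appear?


Identify each variable that appears in the formula.
Variables found: p, q, r, s
Count = 4

4


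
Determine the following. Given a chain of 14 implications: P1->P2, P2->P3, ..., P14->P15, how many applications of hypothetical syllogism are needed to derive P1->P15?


With 14 implications in a chain connecting 15 propositions:
P1->P2, P2->P3, ..., P14->P15
Steps needed = (number of implications) - 1 = 14 - 1 = 13

13


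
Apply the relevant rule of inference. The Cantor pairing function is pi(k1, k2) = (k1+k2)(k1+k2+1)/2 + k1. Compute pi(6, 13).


k1 + k2 = 19
(k1+k2)(k1+k2+1)/2 = 19 * 20 / 2 = 190
pi = 190 + 6 = 196

196


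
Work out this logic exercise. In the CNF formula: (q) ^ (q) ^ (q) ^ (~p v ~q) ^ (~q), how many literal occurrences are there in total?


Counting literals in each clause:
Clause 1: 1 literal(s)
Clause 2: 1 literal(s)
Clause 3: 1 literal(s)
Clause 4: 2 literal(s)
Clause 5: 1 literal(s)
Total = 6

6


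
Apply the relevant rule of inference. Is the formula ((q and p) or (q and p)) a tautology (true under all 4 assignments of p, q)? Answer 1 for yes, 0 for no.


Check all 4 assignments:
p=0, q=0: 0
p=0, q=1: 0
p=1, q=0: 0
p=1, q=1: 1
Satisfying count = 1/4.
Tautology iff count = 4: no.

0


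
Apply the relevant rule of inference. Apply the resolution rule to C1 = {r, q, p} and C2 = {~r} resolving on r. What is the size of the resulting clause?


Remove r from C1 and ~r from C2.
C1 remainder: {q, p}
C2 remainder: {}
Union (resolvent): {p, q}
Resolvent has 2 literal(s).

2


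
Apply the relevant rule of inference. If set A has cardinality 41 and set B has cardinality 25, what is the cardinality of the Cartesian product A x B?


The Cartesian product A x B contains all ordered pairs (a, b).
|A x B| = |A| * |B| = 41 * 25 = 1025

1025


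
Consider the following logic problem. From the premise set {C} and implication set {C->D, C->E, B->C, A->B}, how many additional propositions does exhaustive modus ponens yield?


Initial facts: {C}
Apply modus ponens to closure:
  C and C->D  =>  D
  C and C->E  =>  E
Final known: {C, D, E}
New propositions: {D, E}
Count = 2

2


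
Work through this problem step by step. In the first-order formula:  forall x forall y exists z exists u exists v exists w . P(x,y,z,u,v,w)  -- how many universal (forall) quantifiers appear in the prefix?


Quantifier prefix: forall x forall y exists z exists u exists v exists w
Mark each quantifier type:
  U U E E E E
Universal count = 2, Existential count = 4
Asked for universal (forall) quantifiers: 2

2


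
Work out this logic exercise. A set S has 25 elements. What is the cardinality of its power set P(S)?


The power set of a set with n elements has 2^n elements.
|P(S)| = 2^25 = 33554432

33554432


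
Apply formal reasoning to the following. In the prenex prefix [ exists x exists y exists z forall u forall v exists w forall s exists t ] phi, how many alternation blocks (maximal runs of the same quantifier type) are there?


Quantifier-type sequence: E E E A A E A E  (A=forall, E=exists)
Group into maximal same-type runs:
  Ex3 | Ax2 | Ex1 | Ax1 | Ex1
Number of blocks = 5

5


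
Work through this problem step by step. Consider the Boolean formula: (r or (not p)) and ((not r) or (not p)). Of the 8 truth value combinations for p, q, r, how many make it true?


Evaluate all 8 assignments for p, q, r:
p=0, q=0, r=0: 1
p=0, q=0, r=1: 1
p=0, q=1, r=0: 1
p=0, q=1, r=1: 1
p=1, q=0, r=0: 0
p=1, q=0, r=1: 0
p=1, q=1, r=0: 0
p=1, q=1, r=1: 0
Satisfying count = 4

4


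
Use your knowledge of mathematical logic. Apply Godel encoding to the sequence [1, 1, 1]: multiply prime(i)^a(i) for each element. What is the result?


Encode each element as an exponent of the corresponding prime:
  2^1 = 2
  3^1 = 3
  5^1 = 5
Product = 2 * 3 * 5 = 30

30


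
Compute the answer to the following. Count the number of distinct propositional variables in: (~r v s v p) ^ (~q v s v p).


Identify each variable that appears in the formula.
Variables found: p, q, r, s
Count = 4

4


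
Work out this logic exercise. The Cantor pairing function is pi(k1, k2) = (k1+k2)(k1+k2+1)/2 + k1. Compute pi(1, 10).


k1 + k2 = 11
(k1+k2)(k1+k2+1)/2 = 11 * 12 / 2 = 66
pi = 66 + 1 = 67

67


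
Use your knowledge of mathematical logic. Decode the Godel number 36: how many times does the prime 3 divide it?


Factorize 36 by dividing by 3 repeatedly.
Division steps: 3 divides 36 exactly 2 time(s).
Exponent of 3 = 2

2


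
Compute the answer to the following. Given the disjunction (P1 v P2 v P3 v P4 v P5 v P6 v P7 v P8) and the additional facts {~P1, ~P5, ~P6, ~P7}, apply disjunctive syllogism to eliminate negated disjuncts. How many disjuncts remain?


Original disjuncts (8): P1, P2, P3, P4, P5, P6, P7, P8
Negated (eliminate): ~P1, ~P5, ~P6, ~P7
Remaining disjuncts: P2, P3, P4, P8
Count = 8 - 4 = 4

4


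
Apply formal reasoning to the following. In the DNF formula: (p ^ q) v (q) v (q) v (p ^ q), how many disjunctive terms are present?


A DNF formula is a disjunction of terms (conjunctions).
Terms are separated by v.
Counting the disjuncts: 4 terms.

4


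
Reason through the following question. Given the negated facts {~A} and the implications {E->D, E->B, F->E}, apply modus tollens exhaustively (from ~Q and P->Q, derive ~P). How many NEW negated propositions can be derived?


Initial negated facts: {~A}
Apply modus tollens to closure:
  (no implication fires)
Final negated: {~A}
New negations: {(none)}
Count = 0

0
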